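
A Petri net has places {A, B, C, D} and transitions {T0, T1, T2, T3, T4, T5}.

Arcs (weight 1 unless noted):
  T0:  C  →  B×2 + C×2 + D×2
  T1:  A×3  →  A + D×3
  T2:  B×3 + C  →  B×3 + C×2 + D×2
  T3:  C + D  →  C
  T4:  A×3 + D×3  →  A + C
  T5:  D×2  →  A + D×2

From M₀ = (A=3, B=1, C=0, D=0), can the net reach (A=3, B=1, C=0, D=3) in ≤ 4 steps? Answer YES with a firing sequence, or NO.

YES — reachable via ⟨T1, T5, T5⟩ (3 firings)

step 1: fire T1:  (A=3, B=1, C=0, D=0) → (A=1, B=1, C=0, D=3)
step 2: fire T5:  (A=1, B=1, C=0, D=3) → (A=2, B=1, C=0, D=3)
step 3: fire T5:  (A=2, B=1, C=0, D=3) → (A=3, B=1, C=0, D=3)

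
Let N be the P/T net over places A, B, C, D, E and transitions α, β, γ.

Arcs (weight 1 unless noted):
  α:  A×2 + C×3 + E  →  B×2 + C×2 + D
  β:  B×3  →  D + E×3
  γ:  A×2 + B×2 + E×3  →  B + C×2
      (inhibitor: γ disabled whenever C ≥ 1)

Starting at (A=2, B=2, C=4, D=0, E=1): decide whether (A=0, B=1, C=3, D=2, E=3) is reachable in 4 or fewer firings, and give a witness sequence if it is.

step 1: fire α:  (A=2, B=2, C=4, D=0, E=1) → (A=0, B=4, C=3, D=1, E=0)
step 2: fire β:  (A=0, B=4, C=3, D=1, E=0) → (A=0, B=1, C=3, D=2, E=3)

YES — reachable via ⟨α, β⟩ (2 firings)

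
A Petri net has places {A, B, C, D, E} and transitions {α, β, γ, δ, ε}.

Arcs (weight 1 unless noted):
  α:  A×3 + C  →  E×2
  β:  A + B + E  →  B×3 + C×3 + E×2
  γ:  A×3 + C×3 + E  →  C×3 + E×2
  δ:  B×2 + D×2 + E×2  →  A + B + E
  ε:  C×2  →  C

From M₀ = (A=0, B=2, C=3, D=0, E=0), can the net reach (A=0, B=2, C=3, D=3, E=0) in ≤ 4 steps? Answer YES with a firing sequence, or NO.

NO — not reachable within 4 firings

depth 0: 1 marking
depth 1: 2 markings reached so far
depth 2: 3 markings reached so far
depth 3: 3 markings reached so far
(frontier empty at depth 3; search complete)
target is not among the 3 markings reachable within 4 steps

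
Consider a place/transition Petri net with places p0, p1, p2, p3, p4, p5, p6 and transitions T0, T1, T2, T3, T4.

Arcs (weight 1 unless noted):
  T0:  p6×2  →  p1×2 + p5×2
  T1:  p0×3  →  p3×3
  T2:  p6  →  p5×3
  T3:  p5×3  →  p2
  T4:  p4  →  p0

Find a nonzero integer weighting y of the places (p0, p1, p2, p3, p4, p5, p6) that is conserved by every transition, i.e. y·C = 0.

y = (p0:1, p1:0, p2:0, p3:1, p4:1, p5:0, p6:0)

Incidence matrix C (rows=places, cols=transitions):
       T0   T1   T2   T3   T4
   p0   0   -3    0    0    1
   p1   2    0    0    0    0
   p2   0    0    0    1    0
   p3   0    3    0    0    0
   p4   0    0    0    0   -1
   p5   2    0    3   -3    0
   p6  -2    0   -1    0    0

Candidate y = [1, 0, 0, 1, 1, 0, 0]; check y·C column-wise:
  col T0: 1·0 + 0·2 + 1·0 + 1·0 + 0·2 + 0·-2 = 0
  col T1: 1·-3 + 1·3 + 1·0 = 0
  col T2: 1·0 + 1·0 + 1·0 + 0·3 + 0·-1 = 0
  col T3: 1·0 + 0·1 + 1·0 + 1·0 + 0·-3 = 0
  col T4: 1·1 + 1·0 + 1·-1 = 0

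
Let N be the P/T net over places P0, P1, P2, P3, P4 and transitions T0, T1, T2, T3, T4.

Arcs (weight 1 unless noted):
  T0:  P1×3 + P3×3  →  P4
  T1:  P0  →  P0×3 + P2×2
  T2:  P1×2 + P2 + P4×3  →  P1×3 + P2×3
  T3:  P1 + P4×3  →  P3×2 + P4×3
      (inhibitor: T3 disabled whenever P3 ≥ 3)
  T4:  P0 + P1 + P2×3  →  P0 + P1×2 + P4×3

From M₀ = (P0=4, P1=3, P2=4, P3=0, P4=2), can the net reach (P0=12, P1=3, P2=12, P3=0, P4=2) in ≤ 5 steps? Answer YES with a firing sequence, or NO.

YES — reachable via ⟨T1, T1, T1, T1⟩ (4 firings)

step 1: fire T1:  (P0=4, P1=3, P2=4, P3=0, P4=2) → (P0=6, P1=3, P2=6, P3=0, P4=2)
step 2: fire T1:  (P0=6, P1=3, P2=6, P3=0, P4=2) → (P0=8, P1=3, P2=8, P3=0, P4=2)
step 3: fire T1:  (P0=8, P1=3, P2=8, P3=0, P4=2) → (P0=10, P1=3, P2=10, P3=0, P4=2)
step 4: fire T1:  (P0=10, P1=3, P2=10, P3=0, P4=2) → (P0=12, P1=3, P2=12, P3=0, P4=2)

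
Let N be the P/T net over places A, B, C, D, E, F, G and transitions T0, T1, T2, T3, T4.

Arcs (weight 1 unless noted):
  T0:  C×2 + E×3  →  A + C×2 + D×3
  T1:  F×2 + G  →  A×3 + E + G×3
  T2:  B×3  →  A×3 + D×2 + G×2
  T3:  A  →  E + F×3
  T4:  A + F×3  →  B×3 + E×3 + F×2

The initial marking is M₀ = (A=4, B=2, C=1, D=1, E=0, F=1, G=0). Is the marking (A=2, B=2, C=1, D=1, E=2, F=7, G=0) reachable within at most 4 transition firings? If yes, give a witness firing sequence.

step 1: fire T3:  (A=4, B=2, C=1, D=1, E=0, F=1, G=0) → (A=3, B=2, C=1, D=1, E=1, F=4, G=0)
step 2: fire T3:  (A=3, B=2, C=1, D=1, E=1, F=4, G=0) → (A=2, B=2, C=1, D=1, E=2, F=7, G=0)

YES — reachable via ⟨T3, T3⟩ (2 firings)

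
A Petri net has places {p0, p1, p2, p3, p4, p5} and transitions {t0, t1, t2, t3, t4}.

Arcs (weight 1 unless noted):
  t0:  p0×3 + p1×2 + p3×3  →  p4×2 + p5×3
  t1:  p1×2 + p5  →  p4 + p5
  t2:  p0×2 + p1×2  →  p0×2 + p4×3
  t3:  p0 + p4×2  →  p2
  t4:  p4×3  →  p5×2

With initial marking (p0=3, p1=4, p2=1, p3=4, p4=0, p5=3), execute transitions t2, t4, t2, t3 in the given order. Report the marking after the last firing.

step 1: fire t2:  (p0=3, p1=4, p2=1, p3=4, p4=0, p5=3) → (p0=3, p1=2, p2=1, p3=4, p4=3, p5=3)
step 2: fire t4:  (p0=3, p1=2, p2=1, p3=4, p4=3, p5=3) → (p0=3, p1=2, p2=1, p3=4, p4=0, p5=5)
step 3: fire t2:  (p0=3, p1=2, p2=1, p3=4, p4=0, p5=5) → (p0=3, p1=0, p2=1, p3=4, p4=3, p5=5)
step 4: fire t3:  (p0=3, p1=0, p2=1, p3=4, p4=3, p5=5) → (p0=2, p1=0, p2=2, p3=4, p4=1, p5=5)

(p0=2, p1=0, p2=2, p3=4, p4=1, p5=5)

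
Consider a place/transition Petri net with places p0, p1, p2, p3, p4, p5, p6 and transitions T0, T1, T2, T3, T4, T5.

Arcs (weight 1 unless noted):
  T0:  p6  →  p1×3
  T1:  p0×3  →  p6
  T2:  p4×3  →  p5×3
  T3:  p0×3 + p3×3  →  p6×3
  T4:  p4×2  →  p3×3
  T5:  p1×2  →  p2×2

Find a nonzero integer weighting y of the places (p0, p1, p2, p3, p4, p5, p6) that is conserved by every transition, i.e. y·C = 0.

Incidence matrix C (rows=places, cols=transitions):
       T0   T1   T2   T3   T4   T5
   p0   0   -3    0   -3    0    0
   p1   3    0    0    0    0   -2
   p2   0    0    0    0    0    2
   p3   0    0    0   -3    3    0
   p4   0    0   -3    0   -2    0
   p5   0    0    3    0    0    0
   p6  -1    1    0    3    0    0

Candidate y = [1, 1, 1, 2, 3, 3, 3]; check y·C column-wise:
  col T0: 1·0 + 1·3 + 1·0 + 2·0 + 3·0 + 3·0 + 3·-1 = 0
  col T1: 1·-3 + 1·0 + 1·0 + 2·0 + 3·0 + 3·0 + 3·1 = 0
  col T2: 1·0 + 1·0 + 1·0 + 2·0 + 3·-3 + 3·3 + 3·0 = 0
  col T3: 1·-3 + 1·0 + 1·0 + 2·-3 + 3·0 + 3·0 + 3·3 = 0
  col T4: 1·0 + 1·0 + 1·0 + 2·3 + 3·-2 + 3·0 + 3·0 = 0
  col T5: 1·0 + 1·-2 + 1·2 + 2·0 + 3·0 + 3·0 + 3·0 = 0

y = (p0:1, p1:1, p2:1, p3:2, p4:3, p5:3, p6:3)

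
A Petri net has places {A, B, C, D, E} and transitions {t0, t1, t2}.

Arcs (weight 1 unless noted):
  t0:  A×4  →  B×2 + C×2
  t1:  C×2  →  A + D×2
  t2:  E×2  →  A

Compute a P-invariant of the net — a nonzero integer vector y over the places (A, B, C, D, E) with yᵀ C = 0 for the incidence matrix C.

Incidence matrix C (rows=places, cols=transitions):
       t0   t1   t2
    A  -4    1    1
    B   2    0    0
    C   2   -2    0
    D   0    2    0
    E   0    0   -2

Candidate y = [0, 1, -1, -1, 0]; check y·C column-wise:
  col t0: 0·-4 + 1·2 + -1·2 + -1·0 = 0
  col t1: 0·1 + 1·0 + -1·-2 + -1·2 = 0
  col t2: 0·1 + 1·0 + -1·0 + -1·0 + 0·-2 = 0

y = (A:0, B:1, C:-1, D:-1, E:0)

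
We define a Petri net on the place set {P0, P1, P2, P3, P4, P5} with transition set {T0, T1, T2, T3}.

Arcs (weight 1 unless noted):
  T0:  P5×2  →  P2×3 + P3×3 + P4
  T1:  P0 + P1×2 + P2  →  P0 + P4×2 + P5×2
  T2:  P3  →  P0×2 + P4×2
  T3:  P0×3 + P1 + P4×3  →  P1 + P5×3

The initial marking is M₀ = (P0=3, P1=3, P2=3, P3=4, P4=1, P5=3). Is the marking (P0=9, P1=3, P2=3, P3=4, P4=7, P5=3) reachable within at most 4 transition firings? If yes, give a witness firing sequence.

depth 0: 1 marking
depth 1: 4 markings reached so far
depth 2: 10 markings reached so far
depth 3: 19 markings reached so far
depth 4: 30 markings reached so far
target is not among the 30 markings reachable within 4 steps

NO — not reachable within 4 firings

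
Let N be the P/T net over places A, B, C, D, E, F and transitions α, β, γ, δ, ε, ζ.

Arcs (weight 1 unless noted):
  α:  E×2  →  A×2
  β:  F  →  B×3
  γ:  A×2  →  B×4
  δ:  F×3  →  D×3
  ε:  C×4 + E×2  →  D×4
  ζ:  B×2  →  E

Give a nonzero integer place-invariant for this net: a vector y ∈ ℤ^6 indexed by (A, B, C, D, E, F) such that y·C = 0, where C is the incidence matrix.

Incidence matrix C (rows=places, cols=transitions):
        α    β    γ    δ    ε    ζ
    A   2    0   -2    0    0    0
    B   0    3    4    0    0   -2
    C   0    0    0    0   -4    0
    D   0    0    0    3    4    0
    E  -2    0    0    0   -2    1
    F   0   -1    0   -3    0    0

Candidate y = [2, 1, 2, 3, 2, 3]; check y·C column-wise:
  col α: 2·2 + 1·0 + 2·0 + 3·0 + 2·-2 + 3·0 = 0
  col β: 2·0 + 1·3 + 2·0 + 3·0 + 2·0 + 3·-1 = 0
  col γ: 2·-2 + 1·4 + 2·0 + 3·0 + 2·0 + 3·0 = 0
  col δ: 2·0 + 1·0 + 2·0 + 3·3 + 2·0 + 3·-3 = 0
  col ε: 2·0 + 1·0 + 2·-4 + 3·4 + 2·-2 + 3·0 = 0
  col ζ: 2·0 + 1·-2 + 2·0 + 3·0 + 2·1 + 3·0 = 0

y = (A:2, B:1, C:2, D:3, E:2, F:3)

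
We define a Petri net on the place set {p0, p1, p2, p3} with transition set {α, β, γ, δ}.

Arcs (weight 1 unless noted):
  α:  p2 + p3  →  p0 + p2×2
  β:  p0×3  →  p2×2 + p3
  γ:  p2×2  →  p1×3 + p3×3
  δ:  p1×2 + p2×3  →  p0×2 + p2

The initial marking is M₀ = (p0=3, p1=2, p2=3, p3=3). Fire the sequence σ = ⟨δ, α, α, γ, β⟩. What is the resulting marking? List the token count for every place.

(p0=4, p1=3, p2=3, p3=5)

step 1: fire δ:  (p0=3, p1=2, p2=3, p3=3) → (p0=5, p1=0, p2=1, p3=3)
step 2: fire α:  (p0=5, p1=0, p2=1, p3=3) → (p0=6, p1=0, p2=2, p3=2)
step 3: fire α:  (p0=6, p1=0, p2=2, p3=2) → (p0=7, p1=0, p2=3, p3=1)
step 4: fire γ:  (p0=7, p1=0, p2=3, p3=1) → (p0=7, p1=3, p2=1, p3=4)
step 5: fire β:  (p0=7, p1=3, p2=1, p3=4) → (p0=4, p1=3, p2=3, p3=5)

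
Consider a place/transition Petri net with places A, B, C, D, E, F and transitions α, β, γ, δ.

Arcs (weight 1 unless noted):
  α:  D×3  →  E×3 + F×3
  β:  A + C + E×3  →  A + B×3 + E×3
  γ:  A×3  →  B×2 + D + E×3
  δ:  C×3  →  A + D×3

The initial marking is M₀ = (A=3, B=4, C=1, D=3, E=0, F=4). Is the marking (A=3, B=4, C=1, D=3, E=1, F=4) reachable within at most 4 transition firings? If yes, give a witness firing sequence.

NO — not reachable within 4 firings

depth 0: 1 marking
depth 1: 3 markings reached so far
depth 2: 5 markings reached so far
depth 3: 6 markings reached so far
depth 4: 6 markings reached so far
(frontier empty at depth 4; search complete)
target is not among the 6 markings reachable within 4 steps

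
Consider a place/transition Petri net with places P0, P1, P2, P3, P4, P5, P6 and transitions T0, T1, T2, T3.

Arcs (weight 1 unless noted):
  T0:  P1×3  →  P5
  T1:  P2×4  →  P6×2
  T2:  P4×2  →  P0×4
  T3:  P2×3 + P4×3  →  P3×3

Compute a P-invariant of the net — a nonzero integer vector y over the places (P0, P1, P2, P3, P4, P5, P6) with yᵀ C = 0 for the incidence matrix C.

Incidence matrix C (rows=places, cols=transitions):
       T0   T1   T2   T3
   P0   0    0    4    0
   P1  -3    0    0    0
   P2   0   -4    0   -3
   P3   0    0    0    3
   P4   0    0   -2   -3
   P5   1    0    0    0
   P6   0    2    0    0

Candidate y = [1, 0, 0, 2, 2, 0, 0]; check y·C column-wise:
  col T0: 1·0 + 0·-3 + 2·0 + 2·0 + 0·1 = 0
  col T1: 1·0 + 0·-4 + 2·0 + 2·0 + 0·2 = 0
  col T2: 1·4 + 2·0 + 2·-2 = 0
  col T3: 1·0 + 0·-3 + 2·3 + 2·-3 = 0

y = (P0:1, P1:0, P2:0, P3:2, P4:2, P5:0, P6:0)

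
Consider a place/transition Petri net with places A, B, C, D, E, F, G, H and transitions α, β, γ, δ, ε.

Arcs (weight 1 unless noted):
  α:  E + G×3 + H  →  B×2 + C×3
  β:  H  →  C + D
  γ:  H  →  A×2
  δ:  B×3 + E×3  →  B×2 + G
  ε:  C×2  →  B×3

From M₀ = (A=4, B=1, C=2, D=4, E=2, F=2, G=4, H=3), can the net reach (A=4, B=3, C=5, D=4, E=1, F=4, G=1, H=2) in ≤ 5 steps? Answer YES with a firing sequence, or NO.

NO — not reachable within 5 firings

depth 0: 1 marking
depth 1: 5 markings reached so far
depth 2: 13 markings reached so far
depth 3: 26 markings reached so far
depth 4: 36 markings reached so far
depth 5: 42 markings reached so far
target is not among the 42 markings reachable within 5 steps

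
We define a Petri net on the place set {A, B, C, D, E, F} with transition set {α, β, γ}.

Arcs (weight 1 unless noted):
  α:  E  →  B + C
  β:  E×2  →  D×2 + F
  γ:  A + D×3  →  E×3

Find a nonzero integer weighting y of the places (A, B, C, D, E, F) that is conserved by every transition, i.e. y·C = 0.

Incidence matrix C (rows=places, cols=transitions):
        α    β    γ
    A   0    0   -1
    B   1    0    0
    C   1    0    0
    D   0    2   -3
    E  -1   -2    3
    F   0    1    0

Candidate y = [0, 1, -1, 0, 0, 0]; check y·C column-wise:
  col α: 1·1 + -1·1 + 0·-1 = 0
  col β: 1·0 + -1·0 + 0·2 + 0·-2 + 0·1 = 0
  col γ: 0·-1 + 1·0 + -1·0 + 0·-3 + 0·3 = 0

y = (A:0, B:1, C:-1, D:0, E:0, F:0)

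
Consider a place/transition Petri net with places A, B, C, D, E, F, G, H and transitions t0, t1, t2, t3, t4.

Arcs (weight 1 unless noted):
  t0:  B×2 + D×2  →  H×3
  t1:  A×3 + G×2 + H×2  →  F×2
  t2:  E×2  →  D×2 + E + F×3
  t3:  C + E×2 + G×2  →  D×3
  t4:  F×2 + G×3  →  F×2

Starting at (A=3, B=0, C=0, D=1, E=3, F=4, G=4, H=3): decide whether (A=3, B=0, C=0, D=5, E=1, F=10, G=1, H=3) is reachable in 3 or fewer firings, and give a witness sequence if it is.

YES — reachable via ⟨t2, t2, t4⟩ (3 firings)

step 1: fire t2:  (A=3, B=0, C=0, D=1, E=3, F=4, G=4, H=3) → (A=3, B=0, C=0, D=3, E=2, F=7, G=4, H=3)
step 2: fire t2:  (A=3, B=0, C=0, D=3, E=2, F=7, G=4, H=3) → (A=3, B=0, C=0, D=5, E=1, F=10, G=4, H=3)
step 3: fire t4:  (A=3, B=0, C=0, D=5, E=1, F=10, G=4, H=3) → (A=3, B=0, C=0, D=5, E=1, F=10, G=1, H=3)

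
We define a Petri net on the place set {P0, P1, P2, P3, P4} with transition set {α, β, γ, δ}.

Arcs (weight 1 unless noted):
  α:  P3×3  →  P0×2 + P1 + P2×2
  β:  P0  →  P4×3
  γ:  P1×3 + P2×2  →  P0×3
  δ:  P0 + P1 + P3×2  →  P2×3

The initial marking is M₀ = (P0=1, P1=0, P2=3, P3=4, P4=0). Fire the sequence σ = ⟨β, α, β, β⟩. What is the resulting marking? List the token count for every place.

step 1: fire β:  (P0=1, P1=0, P2=3, P3=4, P4=0) → (P0=0, P1=0, P2=3, P3=4, P4=3)
step 2: fire α:  (P0=0, P1=0, P2=3, P3=4, P4=3) → (P0=2, P1=1, P2=5, P3=1, P4=3)
step 3: fire β:  (P0=2, P1=1, P2=5, P3=1, P4=3) → (P0=1, P1=1, P2=5, P3=1, P4=6)
step 4: fire β:  (P0=1, P1=1, P2=5, P3=1, P4=6) → (P0=0, P1=1, P2=5, P3=1, P4=9)

(P0=0, P1=1, P2=5, P3=1, P4=9)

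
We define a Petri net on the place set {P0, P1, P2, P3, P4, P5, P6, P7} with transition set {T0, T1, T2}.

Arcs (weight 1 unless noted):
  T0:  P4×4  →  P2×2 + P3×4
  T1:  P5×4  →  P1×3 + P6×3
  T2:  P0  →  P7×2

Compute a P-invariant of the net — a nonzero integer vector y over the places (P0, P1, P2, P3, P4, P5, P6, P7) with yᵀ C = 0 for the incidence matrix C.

Incidence matrix C (rows=places, cols=transitions):
       T0   T1   T2
   P0   0    0   -1
   P1   0    3    0
   P2   2    0    0
   P3   4    0    0
   P4  -4    0    0
   P5   0   -4    0
   P6   0    3    0
   P7   0    0    2

Candidate y = [0, 0, 2, -1, 0, 0, 0, 0]; check y·C column-wise:
  col T0: 2·2 + -1·4 + 0·-4 = 0
  col T1: 0·3 + 2·0 + -1·0 + 0·-4 + 0·3 = 0
  col T2: 0·-1 + 2·0 + -1·0 + 0·2 = 0

y = (P0:0, P1:0, P2:2, P3:-1, P4:0, P5:0, P6:0, P7:0)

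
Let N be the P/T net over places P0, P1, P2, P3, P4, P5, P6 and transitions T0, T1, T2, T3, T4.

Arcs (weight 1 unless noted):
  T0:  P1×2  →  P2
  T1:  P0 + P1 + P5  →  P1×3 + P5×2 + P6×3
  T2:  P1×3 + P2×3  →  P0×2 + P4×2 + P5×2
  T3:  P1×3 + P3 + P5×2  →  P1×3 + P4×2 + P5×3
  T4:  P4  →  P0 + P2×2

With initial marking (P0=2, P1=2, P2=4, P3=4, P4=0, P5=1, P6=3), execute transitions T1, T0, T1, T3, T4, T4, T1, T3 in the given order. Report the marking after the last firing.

step 1: fire T1:  (P0=2, P1=2, P2=4, P3=4, P4=0, P5=1, P6=3) → (P0=1, P1=4, P2=4, P3=4, P4=0, P5=2, P6=6)
step 2: fire T0:  (P0=1, P1=4, P2=4, P3=4, P4=0, P5=2, P6=6) → (P0=1, P1=2, P2=5, P3=4, P4=0, P5=2, P6=6)
step 3: fire T1:  (P0=1, P1=2, P2=5, P3=4, P4=0, P5=2, P6=6) → (P0=0, P1=4, P2=5, P3=4, P4=0, P5=3, P6=9)
step 4: fire T3:  (P0=0, P1=4, P2=5, P3=4, P4=0, P5=3, P6=9) → (P0=0, P1=4, P2=5, P3=3, P4=2, P5=4, P6=9)
step 5: fire T4:  (P0=0, P1=4, P2=5, P3=3, P4=2, P5=4, P6=9) → (P0=1, P1=4, P2=7, P3=3, P4=1, P5=4, P6=9)
step 6: fire T4:  (P0=1, P1=4, P2=7, P3=3, P4=1, P5=4, P6=9) → (P0=2, P1=4, P2=9, P3=3, P4=0, P5=4, P6=9)
step 7: fire T1:  (P0=2, P1=4, P2=9, P3=3, P4=0, P5=4, P6=9) → (P0=1, P1=6, P2=9, P3=3, P4=0, P5=5, P6=12)
step 8: fire T3:  (P0=1, P1=6, P2=9, P3=3, P4=0, P5=5, P6=12) → (P0=1, P1=6, P2=9, P3=2, P4=2, P5=6, P6=12)

(P0=1, P1=6, P2=9, P3=2, P4=2, P5=6, P6=12)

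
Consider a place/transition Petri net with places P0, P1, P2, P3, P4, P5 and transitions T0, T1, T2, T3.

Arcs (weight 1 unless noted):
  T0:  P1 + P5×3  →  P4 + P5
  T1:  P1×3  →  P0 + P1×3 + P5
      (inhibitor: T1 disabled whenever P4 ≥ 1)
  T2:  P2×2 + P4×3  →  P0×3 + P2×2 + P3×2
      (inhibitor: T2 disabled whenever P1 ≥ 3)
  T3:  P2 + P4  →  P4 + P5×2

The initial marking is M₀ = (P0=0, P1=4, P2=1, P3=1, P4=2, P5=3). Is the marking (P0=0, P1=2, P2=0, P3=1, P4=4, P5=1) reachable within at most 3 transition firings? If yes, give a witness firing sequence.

YES — reachable via ⟨T0, T3, T0⟩ (3 firings)

step 1: fire T0:  (P0=0, P1=4, P2=1, P3=1, P4=2, P5=3) → (P0=0, P1=3, P2=1, P3=1, P4=3, P5=1)
step 2: fire T3:  (P0=0, P1=3, P2=1, P3=1, P4=3, P5=1) → (P0=0, P1=3, P2=0, P3=1, P4=3, P5=3)
step 3: fire T0:  (P0=0, P1=3, P2=0, P3=1, P4=3, P5=3) → (P0=0, P1=2, P2=0, P3=1, P4=4, P5=1)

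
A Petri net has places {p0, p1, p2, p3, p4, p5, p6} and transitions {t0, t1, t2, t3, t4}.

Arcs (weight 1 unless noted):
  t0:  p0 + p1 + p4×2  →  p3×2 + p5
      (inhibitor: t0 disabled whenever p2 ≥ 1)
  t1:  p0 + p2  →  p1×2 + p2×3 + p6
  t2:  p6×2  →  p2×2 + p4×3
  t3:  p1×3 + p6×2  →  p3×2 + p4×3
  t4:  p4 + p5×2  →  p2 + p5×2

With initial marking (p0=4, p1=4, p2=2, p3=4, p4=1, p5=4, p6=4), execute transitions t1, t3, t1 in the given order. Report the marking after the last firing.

step 1: fire t1:  (p0=4, p1=4, p2=2, p3=4, p4=1, p5=4, p6=4) → (p0=3, p1=6, p2=4, p3=4, p4=1, p5=4, p6=5)
step 2: fire t3:  (p0=3, p1=6, p2=4, p3=4, p4=1, p5=4, p6=5) → (p0=3, p1=3, p2=4, p3=6, p4=4, p5=4, p6=3)
step 3: fire t1:  (p0=3, p1=3, p2=4, p3=6, p4=4, p5=4, p6=3) → (p0=2, p1=5, p2=6, p3=6, p4=4, p5=4, p6=4)

(p0=2, p1=5, p2=6, p3=6, p4=4, p5=4, p6=4)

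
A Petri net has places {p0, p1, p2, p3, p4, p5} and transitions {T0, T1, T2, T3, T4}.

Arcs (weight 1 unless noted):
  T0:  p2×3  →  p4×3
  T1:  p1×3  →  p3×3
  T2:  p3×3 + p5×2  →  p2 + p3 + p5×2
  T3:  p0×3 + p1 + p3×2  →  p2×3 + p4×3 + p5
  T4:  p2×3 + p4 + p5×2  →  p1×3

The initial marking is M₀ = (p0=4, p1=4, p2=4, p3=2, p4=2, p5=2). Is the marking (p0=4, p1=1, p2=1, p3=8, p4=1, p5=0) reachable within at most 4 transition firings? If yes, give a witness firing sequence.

step 1: fire T1:  (p0=4, p1=4, p2=4, p3=2, p4=2, p5=2) → (p0=4, p1=1, p2=4, p3=5, p4=2, p5=2)
step 2: fire T4:  (p0=4, p1=1, p2=4, p3=5, p4=2, p5=2) → (p0=4, p1=4, p2=1, p3=5, p4=1, p5=0)
step 3: fire T1:  (p0=4, p1=4, p2=1, p3=5, p4=1, p5=0) → (p0=4, p1=1, p2=1, p3=8, p4=1, p5=0)

YES — reachable via ⟨T1, T4, T1⟩ (3 firings)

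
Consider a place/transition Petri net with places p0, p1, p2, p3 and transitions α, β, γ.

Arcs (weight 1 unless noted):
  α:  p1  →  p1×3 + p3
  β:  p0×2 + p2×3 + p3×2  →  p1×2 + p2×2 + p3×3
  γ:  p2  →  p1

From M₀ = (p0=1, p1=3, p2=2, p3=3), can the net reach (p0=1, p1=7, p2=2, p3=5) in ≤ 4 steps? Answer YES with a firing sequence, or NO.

YES — reachable via ⟨α, α⟩ (2 firings)

step 1: fire α:  (p0=1, p1=3, p2=2, p3=3) → (p0=1, p1=5, p2=2, p3=4)
step 2: fire α:  (p0=1, p1=5, p2=2, p3=4) → (p0=1, p1=7, p2=2, p3=5)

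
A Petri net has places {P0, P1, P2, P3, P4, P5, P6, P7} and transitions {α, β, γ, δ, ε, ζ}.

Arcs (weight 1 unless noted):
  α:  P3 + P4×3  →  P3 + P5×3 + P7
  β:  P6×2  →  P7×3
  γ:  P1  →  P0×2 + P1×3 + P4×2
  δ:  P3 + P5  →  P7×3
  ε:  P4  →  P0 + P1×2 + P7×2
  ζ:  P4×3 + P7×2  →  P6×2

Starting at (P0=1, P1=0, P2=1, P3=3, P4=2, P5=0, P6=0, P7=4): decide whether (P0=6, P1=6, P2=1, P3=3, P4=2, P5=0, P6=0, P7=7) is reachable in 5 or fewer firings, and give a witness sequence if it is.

step 1: fire ε:  (P0=1, P1=0, P2=1, P3=3, P4=2, P5=0, P6=0, P7=4) → (P0=2, P1=2, P2=1, P3=3, P4=1, P5=0, P6=0, P7=6)
step 2: fire γ:  (P0=2, P1=2, P2=1, P3=3, P4=1, P5=0, P6=0, P7=6) → (P0=4, P1=4, P2=1, P3=3, P4=3, P5=0, P6=0, P7=6)
step 3: fire γ:  (P0=4, P1=4, P2=1, P3=3, P4=3, P5=0, P6=0, P7=6) → (P0=6, P1=6, P2=1, P3=3, P4=5, P5=0, P6=0, P7=6)
step 4: fire ζ:  (P0=6, P1=6, P2=1, P3=3, P4=5, P5=0, P6=0, P7=6) → (P0=6, P1=6, P2=1, P3=3, P4=2, P5=0, P6=2, P7=4)
step 5: fire β:  (P0=6, P1=6, P2=1, P3=3, P4=2, P5=0, P6=2, P7=4) → (P0=6, P1=6, P2=1, P3=3, P4=2, P5=0, P6=0, P7=7)

YES — reachable via ⟨ε, γ, γ, ζ, β⟩ (5 firings)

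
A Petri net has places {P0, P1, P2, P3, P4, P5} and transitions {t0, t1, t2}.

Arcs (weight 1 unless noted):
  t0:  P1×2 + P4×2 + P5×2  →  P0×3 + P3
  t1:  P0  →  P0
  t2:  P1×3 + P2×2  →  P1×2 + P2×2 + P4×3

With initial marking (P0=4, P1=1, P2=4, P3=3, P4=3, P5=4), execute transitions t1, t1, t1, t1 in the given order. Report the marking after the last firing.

(P0=4, P1=1, P2=4, P3=3, P4=3, P5=4)

step 1: fire t1:  (P0=4, P1=1, P2=4, P3=3, P4=3, P5=4) → (P0=4, P1=1, P2=4, P3=3, P4=3, P5=4)
step 2: fire t1:  (P0=4, P1=1, P2=4, P3=3, P4=3, P5=4) → (P0=4, P1=1, P2=4, P3=3, P4=3, P5=4)
step 3: fire t1:  (P0=4, P1=1, P2=4, P3=3, P4=3, P5=4) → (P0=4, P1=1, P2=4, P3=3, P4=3, P5=4)
step 4: fire t1:  (P0=4, P1=1, P2=4, P3=3, P4=3, P5=4) → (P0=4, P1=1, P2=4, P3=3, P4=3, P5=4)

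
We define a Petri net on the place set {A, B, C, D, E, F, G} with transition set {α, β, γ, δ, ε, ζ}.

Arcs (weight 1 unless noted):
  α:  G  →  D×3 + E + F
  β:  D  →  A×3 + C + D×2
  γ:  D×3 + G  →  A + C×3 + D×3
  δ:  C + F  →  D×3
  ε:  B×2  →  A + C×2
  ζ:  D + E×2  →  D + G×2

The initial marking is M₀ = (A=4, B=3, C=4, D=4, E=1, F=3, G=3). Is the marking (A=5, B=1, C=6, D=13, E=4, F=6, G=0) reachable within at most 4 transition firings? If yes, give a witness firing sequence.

YES — reachable via ⟨α, α, α, ε⟩ (4 firings)

step 1: fire α:  (A=4, B=3, C=4, D=4, E=1, F=3, G=3) → (A=4, B=3, C=4, D=7, E=2, F=4, G=2)
step 2: fire α:  (A=4, B=3, C=4, D=7, E=2, F=4, G=2) → (A=4, B=3, C=4, D=10, E=3, F=5, G=1)
step 3: fire α:  (A=4, B=3, C=4, D=10, E=3, F=5, G=1) → (A=4, B=3, C=4, D=13, E=4, F=6, G=0)
step 4: fire ε:  (A=4, B=3, C=4, D=13, E=4, F=6, G=0) → (A=5, B=1, C=6, D=13, E=4, F=6, G=0)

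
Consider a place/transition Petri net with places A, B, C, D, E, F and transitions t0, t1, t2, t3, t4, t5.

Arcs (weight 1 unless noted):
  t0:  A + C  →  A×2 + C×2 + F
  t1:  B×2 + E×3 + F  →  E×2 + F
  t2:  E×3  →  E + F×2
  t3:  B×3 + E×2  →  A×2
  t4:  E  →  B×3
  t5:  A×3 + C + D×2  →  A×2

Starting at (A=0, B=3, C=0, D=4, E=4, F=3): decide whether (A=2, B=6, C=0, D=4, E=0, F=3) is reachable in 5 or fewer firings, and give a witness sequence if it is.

step 1: fire t3:  (A=0, B=3, C=0, D=4, E=4, F=3) → (A=2, B=0, C=0, D=4, E=2, F=3)
step 2: fire t4:  (A=2, B=0, C=0, D=4, E=2, F=3) → (A=2, B=3, C=0, D=4, E=1, F=3)
step 3: fire t4:  (A=2, B=3, C=0, D=4, E=1, F=3) → (A=2, B=6, C=0, D=4, E=0, F=3)

YES — reachable via ⟨t3, t4, t4⟩ (3 firings)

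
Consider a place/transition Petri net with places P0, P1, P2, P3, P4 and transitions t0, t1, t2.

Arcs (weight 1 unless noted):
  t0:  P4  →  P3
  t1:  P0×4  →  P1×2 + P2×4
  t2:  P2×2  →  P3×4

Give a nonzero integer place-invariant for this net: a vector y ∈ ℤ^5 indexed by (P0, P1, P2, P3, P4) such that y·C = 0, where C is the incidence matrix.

y = (P0:1, P1:2, P2:0, P3:0, P4:0)

Incidence matrix C (rows=places, cols=transitions):
       t0   t1   t2
   P0   0   -4    0
   P1   0    2    0
   P2   0    4   -2
   P3   1    0    4
   P4  -1    0    0

Candidate y = [1, 2, 0, 0, 0]; check y·C column-wise:
  col t0: 1·0 + 2·0 + 0·1 + 0·-1 = 0
  col t1: 1·-4 + 2·2 + 0·4 = 0
  col t2: 1·0 + 2·0 + 0·-2 + 0·4 = 0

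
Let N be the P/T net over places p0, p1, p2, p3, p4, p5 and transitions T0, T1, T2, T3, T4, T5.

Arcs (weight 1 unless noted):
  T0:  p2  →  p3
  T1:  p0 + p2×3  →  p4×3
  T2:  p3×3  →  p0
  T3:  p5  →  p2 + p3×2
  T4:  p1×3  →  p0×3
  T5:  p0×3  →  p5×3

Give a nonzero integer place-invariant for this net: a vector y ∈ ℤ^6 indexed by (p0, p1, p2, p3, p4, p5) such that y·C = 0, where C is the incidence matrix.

Incidence matrix C (rows=places, cols=transitions):
       T0   T1   T2   T3   T4   T5
   p0   0   -1    1    0    3   -3
   p1   0    0    0    0   -3    0
   p2  -1   -3    0    1    0    0
   p3   1    0   -3    2    0    0
   p4   0    3    0    0    0    0
   p5   0    0    0   -1    0    3

Candidate y = [3, 3, 1, 1, 2, 3]; check y·C column-wise:
  col T0: 3·0 + 3·0 + 1·-1 + 1·1 + 2·0 + 3·0 = 0
  col T1: 3·-1 + 3·0 + 1·-3 + 1·0 + 2·3 + 3·0 = 0
  col T2: 3·1 + 3·0 + 1·0 + 1·-3 + 2·0 + 3·0 = 0
  col T3: 3·0 + 3·0 + 1·1 + 1·2 + 2·0 + 3·-1 = 0
  col T4: 3·3 + 3·-3 + 1·0 + 1·0 + 2·0 + 3·0 = 0
  col T5: 3·-3 + 3·0 + 1·0 + 1·0 + 2·0 + 3·3 = 0

y = (p0:3, p1:3, p2:1, p3:1, p4:2, p5:3)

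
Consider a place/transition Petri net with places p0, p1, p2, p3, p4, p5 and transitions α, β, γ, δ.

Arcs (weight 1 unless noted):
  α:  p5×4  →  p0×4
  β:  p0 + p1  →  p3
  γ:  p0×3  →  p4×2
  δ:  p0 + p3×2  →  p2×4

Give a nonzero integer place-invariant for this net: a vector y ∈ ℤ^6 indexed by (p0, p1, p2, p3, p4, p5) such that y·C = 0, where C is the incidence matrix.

y = (p0:0, p1:2, p2:1, p3:2, p4:0, p5:0)

Incidence matrix C (rows=places, cols=transitions):
        α    β    γ    δ
   p0   4   -1   -3   -1
   p1   0   -1    0    0
   p2   0    0    0    4
   p3   0    1    0   -2
   p4   0    0    2    0
   p5  -4    0    0    0

Candidate y = [0, 2, 1, 2, 0, 0]; check y·C column-wise:
  col α: 0·4 + 2·0 + 1·0 + 2·0 + 0·-4 = 0
  col β: 0·-1 + 2·-1 + 1·0 + 2·1 = 0
  col γ: 0·-3 + 2·0 + 1·0 + 2·0 + 0·2 = 0
  col δ: 0·-1 + 2·0 + 1·4 + 2·-2 = 0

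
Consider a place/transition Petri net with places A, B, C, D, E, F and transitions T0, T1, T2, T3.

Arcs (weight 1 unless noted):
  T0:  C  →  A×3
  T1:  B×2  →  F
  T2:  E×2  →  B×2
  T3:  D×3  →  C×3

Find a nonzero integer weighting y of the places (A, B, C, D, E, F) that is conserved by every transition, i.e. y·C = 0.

Incidence matrix C (rows=places, cols=transitions):
       T0   T1   T2   T3
    A   3    0    0    0
    B   0   -2    2    0
    C  -1    0    0    3
    D   0    0    0   -3
    E   0    0   -2    0
    F   0    1    0    0

Candidate y = [1, 0, 3, 3, 0, 0]; check y·C column-wise:
  col T0: 1·3 + 3·-1 + 3·0 = 0
  col T1: 1·0 + 0·-2 + 3·0 + 3·0 + 0·1 = 0
  col T2: 1·0 + 0·2 + 3·0 + 3·0 + 0·-2 = 0
  col T3: 1·0 + 3·3 + 3·-3 = 0

y = (A:1, B:0, C:3, D:3, E:0, F:0)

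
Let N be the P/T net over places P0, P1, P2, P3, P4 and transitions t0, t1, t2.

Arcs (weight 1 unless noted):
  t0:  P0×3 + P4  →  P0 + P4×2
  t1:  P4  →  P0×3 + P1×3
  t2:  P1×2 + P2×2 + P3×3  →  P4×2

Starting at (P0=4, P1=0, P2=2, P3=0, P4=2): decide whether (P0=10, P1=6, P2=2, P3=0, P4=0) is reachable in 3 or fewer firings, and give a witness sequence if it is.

YES — reachable via ⟨t1, t1⟩ (2 firings)

step 1: fire t1:  (P0=4, P1=0, P2=2, P3=0, P4=2) → (P0=7, P1=3, P2=2, P3=0, P4=1)
step 2: fire t1:  (P0=7, P1=3, P2=2, P3=0, P4=1) → (P0=10, P1=6, P2=2, P3=0, P4=0)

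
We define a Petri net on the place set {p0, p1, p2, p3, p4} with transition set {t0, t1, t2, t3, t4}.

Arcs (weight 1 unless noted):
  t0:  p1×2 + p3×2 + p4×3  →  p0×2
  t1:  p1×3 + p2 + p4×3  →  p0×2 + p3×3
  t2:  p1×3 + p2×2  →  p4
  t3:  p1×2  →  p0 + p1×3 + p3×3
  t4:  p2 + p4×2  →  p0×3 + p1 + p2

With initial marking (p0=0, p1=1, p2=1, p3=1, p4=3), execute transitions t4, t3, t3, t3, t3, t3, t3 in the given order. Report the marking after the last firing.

(p0=9, p1=8, p2=1, p3=19, p4=1)

step 1: fire t4:  (p0=0, p1=1, p2=1, p3=1, p4=3) → (p0=3, p1=2, p2=1, p3=1, p4=1)
step 2: fire t3:  (p0=3, p1=2, p2=1, p3=1, p4=1) → (p0=4, p1=3, p2=1, p3=4, p4=1)
step 3: fire t3:  (p0=4, p1=3, p2=1, p3=4, p4=1) → (p0=5, p1=4, p2=1, p3=7, p4=1)
step 4: fire t3:  (p0=5, p1=4, p2=1, p3=7, p4=1) → (p0=6, p1=5, p2=1, p3=10, p4=1)
step 5: fire t3:  (p0=6, p1=5, p2=1, p3=10, p4=1) → (p0=7, p1=6, p2=1, p3=13, p4=1)
step 6: fire t3:  (p0=7, p1=6, p2=1, p3=13, p4=1) → (p0=8, p1=7, p2=1, p3=16, p4=1)
step 7: fire t3:  (p0=8, p1=7, p2=1, p3=16, p4=1) → (p0=9, p1=8, p2=1, p3=19, p4=1)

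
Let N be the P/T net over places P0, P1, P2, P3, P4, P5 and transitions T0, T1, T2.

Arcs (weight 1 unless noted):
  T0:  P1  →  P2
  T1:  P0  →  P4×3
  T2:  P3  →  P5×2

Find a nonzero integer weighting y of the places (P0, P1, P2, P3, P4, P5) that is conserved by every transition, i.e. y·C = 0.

Incidence matrix C (rows=places, cols=transitions):
       T0   T1   T2
   P0   0   -1    0
   P1  -1    0    0
   P2   1    0    0
   P3   0    0   -1
   P4   0    3    0
   P5   0    0    2

Candidate y = [0, 1, 1, 0, 0, 0]; check y·C column-wise:
  col T0: 1·-1 + 1·1 = 0
  col T1: 0·-1 + 1·0 + 1·0 + 0·3 = 0
  col T2: 1·0 + 1·0 + 0·-1 + 0·2 = 0

y = (P0:0, P1:1, P2:1, P3:0, P4:0, P5:0)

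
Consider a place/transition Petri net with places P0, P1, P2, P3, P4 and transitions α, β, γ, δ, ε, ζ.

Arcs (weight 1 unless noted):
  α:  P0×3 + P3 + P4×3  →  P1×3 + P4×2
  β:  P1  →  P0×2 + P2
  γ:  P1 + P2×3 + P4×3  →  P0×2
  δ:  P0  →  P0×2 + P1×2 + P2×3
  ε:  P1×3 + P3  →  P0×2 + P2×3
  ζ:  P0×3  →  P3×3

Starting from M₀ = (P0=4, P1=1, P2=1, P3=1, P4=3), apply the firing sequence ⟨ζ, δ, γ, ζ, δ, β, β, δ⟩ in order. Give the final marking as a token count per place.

(P0=7, P1=4, P2=9, P3=7, P4=0)

step 1: fire ζ:  (P0=4, P1=1, P2=1, P3=1, P4=3) → (P0=1, P1=1, P2=1, P3=4, P4=3)
step 2: fire δ:  (P0=1, P1=1, P2=1, P3=4, P4=3) → (P0=2, P1=3, P2=4, P3=4, P4=3)
step 3: fire γ:  (P0=2, P1=3, P2=4, P3=4, P4=3) → (P0=4, P1=2, P2=1, P3=4, P4=0)
step 4: fire ζ:  (P0=4, P1=2, P2=1, P3=4, P4=0) → (P0=1, P1=2, P2=1, P3=7, P4=0)
step 5: fire δ:  (P0=1, P1=2, P2=1, P3=7, P4=0) → (P0=2, P1=4, P2=4, P3=7, P4=0)
step 6: fire β:  (P0=2, P1=4, P2=4, P3=7, P4=0) → (P0=4, P1=3, P2=5, P3=7, P4=0)
step 7: fire β:  (P0=4, P1=3, P2=5, P3=7, P4=0) → (P0=6, P1=2, P2=6, P3=7, P4=0)
step 8: fire δ:  (P0=6, P1=2, P2=6, P3=7, P4=0) → (P0=7, P1=4, P2=9, P3=7, P4=0)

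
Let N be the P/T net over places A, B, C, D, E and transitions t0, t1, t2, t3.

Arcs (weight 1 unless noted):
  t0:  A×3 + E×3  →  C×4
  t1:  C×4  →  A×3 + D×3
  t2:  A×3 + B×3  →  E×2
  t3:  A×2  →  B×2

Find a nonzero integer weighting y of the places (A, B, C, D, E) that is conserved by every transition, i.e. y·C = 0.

Incidence matrix C (rows=places, cols=transitions):
       t0   t1   t2   t3
    A  -3    3   -3   -2
    B   0    0   -3    2
    C   4   -4    0    0
    D   0    3    0    0
    E  -3    0    2    0

Candidate y = [1, 1, 3, 3, 3]; check y·C column-wise:
  col t0: 1·-3 + 1·0 + 3·4 + 3·0 + 3·-3 = 0
  col t1: 1·3 + 1·0 + 3·-4 + 3·3 + 3·0 = 0
  col t2: 1·-3 + 1·-3 + 3·0 + 3·0 + 3·2 = 0
  col t3: 1·-2 + 1·2 + 3·0 + 3·0 + 3·0 = 0

y = (A:1, B:1, C:3, D:3, E:3)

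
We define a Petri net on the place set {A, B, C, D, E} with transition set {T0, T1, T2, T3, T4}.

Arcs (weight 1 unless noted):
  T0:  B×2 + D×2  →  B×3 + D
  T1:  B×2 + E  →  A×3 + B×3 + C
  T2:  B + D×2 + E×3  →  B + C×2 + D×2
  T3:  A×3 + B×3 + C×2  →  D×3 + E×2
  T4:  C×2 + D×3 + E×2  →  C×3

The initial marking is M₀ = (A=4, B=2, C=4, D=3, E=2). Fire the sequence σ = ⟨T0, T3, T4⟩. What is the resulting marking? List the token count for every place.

step 1: fire T0:  (A=4, B=2, C=4, D=3, E=2) → (A=4, B=3, C=4, D=2, E=2)
step 2: fire T3:  (A=4, B=3, C=4, D=2, E=2) → (A=1, B=0, C=2, D=5, E=4)
step 3: fire T4:  (A=1, B=0, C=2, D=5, E=4) → (A=1, B=0, C=3, D=2, E=2)

(A=1, B=0, C=3, D=2, E=2)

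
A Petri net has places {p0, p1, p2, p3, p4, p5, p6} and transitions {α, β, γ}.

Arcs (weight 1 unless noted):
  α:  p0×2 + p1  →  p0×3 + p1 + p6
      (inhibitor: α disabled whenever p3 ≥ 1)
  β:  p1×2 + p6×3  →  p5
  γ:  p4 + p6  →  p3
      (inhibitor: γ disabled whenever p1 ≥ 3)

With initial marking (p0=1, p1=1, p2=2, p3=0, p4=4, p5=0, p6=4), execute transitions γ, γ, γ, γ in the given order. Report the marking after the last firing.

step 1: fire γ:  (p0=1, p1=1, p2=2, p3=0, p4=4, p5=0, p6=4) → (p0=1, p1=1, p2=2, p3=1, p4=3, p5=0, p6=3)
step 2: fire γ:  (p0=1, p1=1, p2=2, p3=1, p4=3, p5=0, p6=3) → (p0=1, p1=1, p2=2, p3=2, p4=2, p5=0, p6=2)
step 3: fire γ:  (p0=1, p1=1, p2=2, p3=2, p4=2, p5=0, p6=2) → (p0=1, p1=1, p2=2, p3=3, p4=1, p5=0, p6=1)
step 4: fire γ:  (p0=1, p1=1, p2=2, p3=3, p4=1, p5=0, p6=1) → (p0=1, p1=1, p2=2, p3=4, p4=0, p5=0, p6=0)

(p0=1, p1=1, p2=2, p3=4, p4=0, p5=0, p6=0)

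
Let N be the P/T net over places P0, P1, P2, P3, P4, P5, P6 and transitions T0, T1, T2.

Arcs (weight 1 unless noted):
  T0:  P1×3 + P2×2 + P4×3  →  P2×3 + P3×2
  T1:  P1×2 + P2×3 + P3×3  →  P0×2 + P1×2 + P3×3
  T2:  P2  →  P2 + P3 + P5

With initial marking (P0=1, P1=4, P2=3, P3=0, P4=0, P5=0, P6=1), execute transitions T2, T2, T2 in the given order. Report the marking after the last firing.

step 1: fire T2:  (P0=1, P1=4, P2=3, P3=0, P4=0, P5=0, P6=1) → (P0=1, P1=4, P2=3, P3=1, P4=0, P5=1, P6=1)
step 2: fire T2:  (P0=1, P1=4, P2=3, P3=1, P4=0, P5=1, P6=1) → (P0=1, P1=4, P2=3, P3=2, P4=0, P5=2, P6=1)
step 3: fire T2:  (P0=1, P1=4, P2=3, P3=2, P4=0, P5=2, P6=1) → (P0=1, P1=4, P2=3, P3=3, P4=0, P5=3, P6=1)

(P0=1, P1=4, P2=3, P3=3, P4=0, P5=3, P6=1)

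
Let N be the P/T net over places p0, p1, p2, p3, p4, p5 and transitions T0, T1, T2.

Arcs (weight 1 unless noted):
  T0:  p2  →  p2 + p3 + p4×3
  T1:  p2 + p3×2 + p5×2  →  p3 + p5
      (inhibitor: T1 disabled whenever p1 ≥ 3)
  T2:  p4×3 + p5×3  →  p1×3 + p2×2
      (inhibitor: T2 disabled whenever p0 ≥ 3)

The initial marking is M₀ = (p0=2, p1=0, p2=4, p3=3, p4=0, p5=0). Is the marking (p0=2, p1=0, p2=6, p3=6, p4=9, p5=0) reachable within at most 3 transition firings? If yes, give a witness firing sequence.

NO — not reachable within 3 firings

depth 0: 1 marking
depth 1: 2 markings reached so far
depth 2: 3 markings reached so far
depth 3: 4 markings reached so far
target is not among the 4 markings reachable within 3 steps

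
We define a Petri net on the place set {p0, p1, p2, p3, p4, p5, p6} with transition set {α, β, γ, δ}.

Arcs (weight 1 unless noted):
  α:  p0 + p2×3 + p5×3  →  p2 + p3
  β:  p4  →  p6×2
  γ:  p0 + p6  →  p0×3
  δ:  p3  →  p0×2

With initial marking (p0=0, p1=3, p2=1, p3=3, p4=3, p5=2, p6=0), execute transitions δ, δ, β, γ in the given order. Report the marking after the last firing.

(p0=6, p1=3, p2=1, p3=1, p4=2, p5=2, p6=1)

step 1: fire δ:  (p0=0, p1=3, p2=1, p3=3, p4=3, p5=2, p6=0) → (p0=2, p1=3, p2=1, p3=2, p4=3, p5=2, p6=0)
step 2: fire δ:  (p0=2, p1=3, p2=1, p3=2, p4=3, p5=2, p6=0) → (p0=4, p1=3, p2=1, p3=1, p4=3, p5=2, p6=0)
step 3: fire β:  (p0=4, p1=3, p2=1, p3=1, p4=3, p5=2, p6=0) → (p0=4, p1=3, p2=1, p3=1, p4=2, p5=2, p6=2)
step 4: fire γ:  (p0=4, p1=3, p2=1, p3=1, p4=2, p5=2, p6=2) → (p0=6, p1=3, p2=1, p3=1, p4=2, p5=2, p6=1)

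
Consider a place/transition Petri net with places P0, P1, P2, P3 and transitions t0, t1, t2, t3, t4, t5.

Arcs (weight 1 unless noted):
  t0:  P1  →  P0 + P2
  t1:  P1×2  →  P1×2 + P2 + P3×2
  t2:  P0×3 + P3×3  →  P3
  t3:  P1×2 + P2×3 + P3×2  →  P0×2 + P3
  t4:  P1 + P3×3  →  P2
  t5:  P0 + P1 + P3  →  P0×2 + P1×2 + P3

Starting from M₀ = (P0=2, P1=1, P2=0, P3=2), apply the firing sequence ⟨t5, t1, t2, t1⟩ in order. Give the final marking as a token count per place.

(P0=0, P1=2, P2=2, P3=4)

step 1: fire t5:  (P0=2, P1=1, P2=0, P3=2) → (P0=3, P1=2, P2=0, P3=2)
step 2: fire t1:  (P0=3, P1=2, P2=0, P3=2) → (P0=3, P1=2, P2=1, P3=4)
step 3: fire t2:  (P0=3, P1=2, P2=1, P3=4) → (P0=0, P1=2, P2=1, P3=2)
step 4: fire t1:  (P0=0, P1=2, P2=1, P3=2) → (P0=0, P1=2, P2=2, P3=4)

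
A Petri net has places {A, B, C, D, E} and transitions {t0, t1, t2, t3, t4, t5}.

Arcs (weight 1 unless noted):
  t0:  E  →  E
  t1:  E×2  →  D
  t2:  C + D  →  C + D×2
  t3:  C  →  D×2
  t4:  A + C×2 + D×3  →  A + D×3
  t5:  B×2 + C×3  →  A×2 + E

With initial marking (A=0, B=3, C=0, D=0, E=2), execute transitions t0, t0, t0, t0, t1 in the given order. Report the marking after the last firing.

step 1: fire t0:  (A=0, B=3, C=0, D=0, E=2) → (A=0, B=3, C=0, D=0, E=2)
step 2: fire t0:  (A=0, B=3, C=0, D=0, E=2) → (A=0, B=3, C=0, D=0, E=2)
step 3: fire t0:  (A=0, B=3, C=0, D=0, E=2) → (A=0, B=3, C=0, D=0, E=2)
step 4: fire t0:  (A=0, B=3, C=0, D=0, E=2) → (A=0, B=3, C=0, D=0, E=2)
step 5: fire t1:  (A=0, B=3, C=0, D=0, E=2) → (A=0, B=3, C=0, D=1, E=0)

(A=0, B=3, C=0, D=1, E=0)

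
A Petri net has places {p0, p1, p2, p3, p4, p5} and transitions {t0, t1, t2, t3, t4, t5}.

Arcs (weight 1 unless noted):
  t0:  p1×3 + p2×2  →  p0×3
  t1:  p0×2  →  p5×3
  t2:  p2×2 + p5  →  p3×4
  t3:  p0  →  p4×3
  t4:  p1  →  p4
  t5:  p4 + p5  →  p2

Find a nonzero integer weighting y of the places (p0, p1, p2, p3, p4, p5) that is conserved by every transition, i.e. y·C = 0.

y = (p0:3, p1:1, p2:3, p3:2, p4:1, p5:2)

Incidence matrix C (rows=places, cols=transitions):
       t0   t1   t2   t3   t4   t5
   p0   3   -2    0   -1    0    0
   p1  -3    0    0    0   -1    0
   p2  -2    0   -2    0    0    1
   p3   0    0    4    0    0    0
   p4   0    0    0    3    1   -1
   p5   0    3   -1    0    0   -1

Candidate y = [3, 1, 3, 2, 1, 2]; check y·C column-wise:
  col t0: 3·3 + 1·-3 + 3·-2 + 2·0 + 1·0 + 2·0 = 0
  col t1: 3·-2 + 1·0 + 3·0 + 2·0 + 1·0 + 2·3 = 0
  col t2: 3·0 + 1·0 + 3·-2 + 2·4 + 1·0 + 2·-1 = 0
  col t3: 3·-1 + 1·0 + 3·0 + 2·0 + 1·3 + 2·0 = 0
  col t4: 3·0 + 1·-1 + 3·0 + 2·0 + 1·1 + 2·0 = 0
  col t5: 3·0 + 1·0 + 3·1 + 2·0 + 1·-1 + 2·-1 = 0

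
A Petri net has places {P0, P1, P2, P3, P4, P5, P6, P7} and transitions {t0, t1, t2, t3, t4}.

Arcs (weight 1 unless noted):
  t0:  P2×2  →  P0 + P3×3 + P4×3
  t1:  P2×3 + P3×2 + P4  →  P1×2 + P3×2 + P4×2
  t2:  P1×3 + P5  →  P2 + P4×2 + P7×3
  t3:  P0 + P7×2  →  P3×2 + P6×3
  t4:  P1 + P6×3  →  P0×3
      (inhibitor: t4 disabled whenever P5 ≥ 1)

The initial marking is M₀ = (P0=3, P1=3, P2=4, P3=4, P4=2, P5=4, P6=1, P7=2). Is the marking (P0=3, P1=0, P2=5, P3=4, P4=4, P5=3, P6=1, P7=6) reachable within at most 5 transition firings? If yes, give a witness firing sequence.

depth 0: 1 marking
depth 1: 5 markings reached so far
depth 2: 11 markings reached so far
depth 3: 17 markings reached so far
depth 4: 21 markings reached so far
depth 5: 23 markings reached so far
target is not among the 23 markings reachable within 5 steps

NO — not reachable within 5 firings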